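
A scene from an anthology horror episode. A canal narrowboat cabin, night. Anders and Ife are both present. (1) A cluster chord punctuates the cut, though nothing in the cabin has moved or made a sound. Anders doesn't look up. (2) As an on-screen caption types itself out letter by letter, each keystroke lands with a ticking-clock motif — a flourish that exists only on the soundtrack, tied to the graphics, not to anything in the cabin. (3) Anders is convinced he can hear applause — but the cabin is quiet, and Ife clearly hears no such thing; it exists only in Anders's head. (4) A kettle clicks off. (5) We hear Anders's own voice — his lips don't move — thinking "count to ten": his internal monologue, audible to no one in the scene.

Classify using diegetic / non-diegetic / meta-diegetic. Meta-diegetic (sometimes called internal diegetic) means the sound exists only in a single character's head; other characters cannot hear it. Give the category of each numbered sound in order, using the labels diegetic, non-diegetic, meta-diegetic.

non-diegetic, non-diegetic, meta-diegetic, diegetic, meta-diegetic

Sound (1): nothing in the scene produces it; it's an accent added for the audience, so non-diegetic.
(2) is non-diegetic: sound married to a title/caption — outside the diegesis by definition.
(3) subjective to Anders: the cabin is silent and Ife hears nothing → meta-diegetic.
(4) is diegetic: an in-world source (a kettle); characters could hear it.
(5) is meta-diegetic: it's Anders's unspoken thought, heard only by the audience via his subjectivity.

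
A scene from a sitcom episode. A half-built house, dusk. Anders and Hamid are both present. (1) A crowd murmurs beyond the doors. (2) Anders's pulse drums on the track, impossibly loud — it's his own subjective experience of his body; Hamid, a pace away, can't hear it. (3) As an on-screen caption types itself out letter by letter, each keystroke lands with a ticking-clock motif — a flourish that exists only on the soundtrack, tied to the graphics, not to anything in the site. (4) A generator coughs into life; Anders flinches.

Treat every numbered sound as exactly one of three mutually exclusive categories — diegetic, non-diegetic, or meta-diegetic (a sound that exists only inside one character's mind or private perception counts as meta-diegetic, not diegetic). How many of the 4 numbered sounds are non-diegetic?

1

(1) is diegetic: ambient/room sound belonging to the story's physical space.
(2) is meta-diegetic: it's Anders's internal bodily sensation rendered as sound; only Anders 'hears' it.
(3) is non-diegetic: it accompanies on-screen graphics, not anything inside the story world.
Sound (4): a generator is a real object/event in the scene's world, so diegetic.
So 1 of the 4 is non-diegetic: (3).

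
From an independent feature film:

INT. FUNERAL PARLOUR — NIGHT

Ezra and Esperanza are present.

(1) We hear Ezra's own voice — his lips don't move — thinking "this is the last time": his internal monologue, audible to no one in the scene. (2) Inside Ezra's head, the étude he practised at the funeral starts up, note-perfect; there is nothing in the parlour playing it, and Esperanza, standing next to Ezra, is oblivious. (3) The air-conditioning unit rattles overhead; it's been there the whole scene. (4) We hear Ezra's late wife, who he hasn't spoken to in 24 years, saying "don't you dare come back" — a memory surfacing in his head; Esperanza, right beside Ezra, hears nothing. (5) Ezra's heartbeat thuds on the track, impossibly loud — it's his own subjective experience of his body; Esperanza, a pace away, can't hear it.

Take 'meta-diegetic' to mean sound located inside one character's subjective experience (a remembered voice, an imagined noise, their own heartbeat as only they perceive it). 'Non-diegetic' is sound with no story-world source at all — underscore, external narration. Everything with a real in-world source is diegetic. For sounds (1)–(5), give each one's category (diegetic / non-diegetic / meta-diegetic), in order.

meta-diegetic, meta-diegetic, diegetic, meta-diegetic, meta-diegetic

(1) internal monologue — inside Ezra's mind, not spoken into the scene → meta-diegetic.
Sound (2): remembered music, private to Ezra — Esperanza is oblivious because it isn't in the room, so meta-diegetic.
Sound (3): the air-conditioning unit is part of the location's real environment, so diegetic.
(4) a remembered line, private to Ezra — not present in the room, not audible to Esperanza → meta-diegetic.
(5) it's Ezra's internal bodily sensation rendered as sound; only Ezra 'hears' it → meta-diegetic.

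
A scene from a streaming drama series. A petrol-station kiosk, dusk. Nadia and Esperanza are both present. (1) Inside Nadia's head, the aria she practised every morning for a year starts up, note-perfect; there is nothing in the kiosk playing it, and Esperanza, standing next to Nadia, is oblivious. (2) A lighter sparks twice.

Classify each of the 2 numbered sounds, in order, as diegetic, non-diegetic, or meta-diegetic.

meta-diegetic, diegetic

(1) the music is a memory playing inside Nadia's mind alone; no real-world source, Esperanza can't hear it → meta-diegetic.
(2) is diegetic: a lighter is a real object/event in the scene's world.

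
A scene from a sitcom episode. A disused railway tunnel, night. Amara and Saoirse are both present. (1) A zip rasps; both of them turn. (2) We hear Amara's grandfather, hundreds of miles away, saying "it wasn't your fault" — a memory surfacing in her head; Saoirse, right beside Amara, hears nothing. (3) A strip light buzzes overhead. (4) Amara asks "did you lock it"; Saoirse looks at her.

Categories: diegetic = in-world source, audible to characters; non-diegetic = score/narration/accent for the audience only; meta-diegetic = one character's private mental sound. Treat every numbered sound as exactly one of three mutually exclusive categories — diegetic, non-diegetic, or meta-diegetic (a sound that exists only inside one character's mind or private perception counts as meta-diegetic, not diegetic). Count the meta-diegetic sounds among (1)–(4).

1

Sound (1): an in-world source (a zip); characters could hear it, so diegetic.
(2) is meta-diegetic: the voice is a memory playing only inside Amara's mind; Saoirse can't hear it.
(3) is diegetic: it's the actual ambient sound of the location.
Sound (4): spoken by a character present in the story world, so diegetic.
Meta-diegetic: (2) — that's 1.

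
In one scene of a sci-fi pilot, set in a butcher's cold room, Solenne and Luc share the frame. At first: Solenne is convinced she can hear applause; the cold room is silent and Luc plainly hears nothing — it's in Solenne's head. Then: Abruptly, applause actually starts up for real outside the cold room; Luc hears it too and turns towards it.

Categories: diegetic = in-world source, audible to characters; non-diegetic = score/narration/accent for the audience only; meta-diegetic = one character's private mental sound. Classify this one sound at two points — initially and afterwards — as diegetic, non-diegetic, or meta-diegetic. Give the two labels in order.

meta-diegetic, diegetic

Initially: only Solenne 'hears' it — imagined, in her mind → meta-diegetic.
Afterwards: now there's a real external source and Luc hears it too — in the story world → diegetic.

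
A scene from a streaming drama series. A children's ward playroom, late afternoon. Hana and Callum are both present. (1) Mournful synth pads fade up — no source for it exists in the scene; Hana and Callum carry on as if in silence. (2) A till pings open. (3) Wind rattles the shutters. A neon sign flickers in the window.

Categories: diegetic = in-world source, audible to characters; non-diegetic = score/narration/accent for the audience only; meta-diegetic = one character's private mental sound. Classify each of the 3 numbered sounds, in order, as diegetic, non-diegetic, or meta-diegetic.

non-diegetic, diegetic, diegetic

Sound (1): nothing in the playroom produces it and the characters don't hear it — pure soundtrack, so non-diegetic.
(2) is diegetic: an in-world source (a till); characters could hear it.
(3) is diegetic: ambient/room sound belonging to the story's physical space.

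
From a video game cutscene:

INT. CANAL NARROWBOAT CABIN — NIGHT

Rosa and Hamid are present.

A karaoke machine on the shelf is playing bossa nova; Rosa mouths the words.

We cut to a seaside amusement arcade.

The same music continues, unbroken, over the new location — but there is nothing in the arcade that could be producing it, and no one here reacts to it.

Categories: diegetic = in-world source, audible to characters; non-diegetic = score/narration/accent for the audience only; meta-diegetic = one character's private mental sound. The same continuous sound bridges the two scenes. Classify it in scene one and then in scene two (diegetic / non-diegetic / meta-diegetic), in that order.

diegetic, non-diegetic

Scene one: a karaoke machine is an on-screen source and Rosa reacts to it → diegetic.
Scene two: there is no source in the arcade and no one hears it — it's now underscore → non-diegetic.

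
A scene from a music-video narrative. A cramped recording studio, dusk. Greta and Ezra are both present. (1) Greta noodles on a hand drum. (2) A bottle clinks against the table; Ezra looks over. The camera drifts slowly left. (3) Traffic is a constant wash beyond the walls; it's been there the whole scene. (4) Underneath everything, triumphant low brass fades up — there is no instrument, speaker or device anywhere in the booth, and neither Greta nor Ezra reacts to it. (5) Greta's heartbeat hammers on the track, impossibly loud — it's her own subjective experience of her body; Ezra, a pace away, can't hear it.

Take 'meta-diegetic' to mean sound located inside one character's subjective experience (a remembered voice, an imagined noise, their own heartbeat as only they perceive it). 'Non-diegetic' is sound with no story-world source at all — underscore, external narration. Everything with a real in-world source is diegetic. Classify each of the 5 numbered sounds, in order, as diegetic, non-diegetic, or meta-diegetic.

diegetic, diegetic, diegetic, non-diegetic, meta-diegetic

(1) Greta is producing the music live, in the story world → diegetic.
(2) the sound comes from a bottle physically present in the location → diegetic.
(3) is diegetic: it's the actual ambient sound of the location.
Sound (4): it has no source in the story world and no character can hear it — it's underscore, so non-diegetic.
Sound (5): point-of-audition from inside Greta's body; not a sound in the room, so meta-diegetic.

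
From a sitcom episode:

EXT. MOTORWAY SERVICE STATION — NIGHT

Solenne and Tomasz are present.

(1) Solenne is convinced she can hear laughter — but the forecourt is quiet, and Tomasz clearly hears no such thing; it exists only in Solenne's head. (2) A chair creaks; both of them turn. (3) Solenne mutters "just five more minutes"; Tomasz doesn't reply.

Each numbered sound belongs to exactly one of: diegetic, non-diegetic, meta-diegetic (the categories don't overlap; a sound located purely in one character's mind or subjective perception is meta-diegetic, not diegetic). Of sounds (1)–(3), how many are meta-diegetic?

1

(1) is meta-diegetic: subjective to Solenne: the forecourt is silent and Tomasz hears nothing.
(2) the sound comes from a chair physically present in the location → diegetic.
(3) on-screen dialogue — Solenne speaks and Tomasz is there to hear → diegetic.
Meta-diegetic: (1) — that's 1.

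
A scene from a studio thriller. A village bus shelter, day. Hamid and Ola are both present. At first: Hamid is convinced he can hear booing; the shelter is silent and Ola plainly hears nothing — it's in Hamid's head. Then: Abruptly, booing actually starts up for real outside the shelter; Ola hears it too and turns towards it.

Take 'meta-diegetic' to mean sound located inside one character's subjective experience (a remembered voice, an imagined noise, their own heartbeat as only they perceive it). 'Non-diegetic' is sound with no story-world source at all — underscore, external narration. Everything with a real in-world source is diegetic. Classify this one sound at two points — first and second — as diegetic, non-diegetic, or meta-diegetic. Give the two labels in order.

meta-diegetic, diegetic

First: only Hamid 'hears' it — imagined, in his mind → meta-diegetic.
Second: now there's a real external source and Ola hears it too — in the story world → diegetic.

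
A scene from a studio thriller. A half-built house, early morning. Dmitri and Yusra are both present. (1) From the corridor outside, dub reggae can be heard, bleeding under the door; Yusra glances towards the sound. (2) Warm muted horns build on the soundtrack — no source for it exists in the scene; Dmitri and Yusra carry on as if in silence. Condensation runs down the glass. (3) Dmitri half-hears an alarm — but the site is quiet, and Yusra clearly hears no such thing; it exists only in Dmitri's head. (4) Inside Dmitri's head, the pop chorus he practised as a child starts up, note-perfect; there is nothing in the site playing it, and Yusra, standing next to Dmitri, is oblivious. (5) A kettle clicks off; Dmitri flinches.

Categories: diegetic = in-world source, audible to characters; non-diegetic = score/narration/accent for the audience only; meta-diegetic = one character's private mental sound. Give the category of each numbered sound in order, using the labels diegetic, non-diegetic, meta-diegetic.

(1) the music has an off-screen but real-world source and a character hears it → diegetic.
(2) is non-diegetic: score with no on-screen or off-screen source; it exists for the audience alone.
(3) is meta-diegetic: Dmitri alone 'hears' it — an imagined sound, not present in the space.
(4) it lives in Dmitri's subjectivity, not in the site → meta-diegetic.
Sound (5): an in-world source (a kettle); characters could hear it, so diegetic.

diegetic, non-diegetic, meta-diegetic, meta-diegetic, diegetic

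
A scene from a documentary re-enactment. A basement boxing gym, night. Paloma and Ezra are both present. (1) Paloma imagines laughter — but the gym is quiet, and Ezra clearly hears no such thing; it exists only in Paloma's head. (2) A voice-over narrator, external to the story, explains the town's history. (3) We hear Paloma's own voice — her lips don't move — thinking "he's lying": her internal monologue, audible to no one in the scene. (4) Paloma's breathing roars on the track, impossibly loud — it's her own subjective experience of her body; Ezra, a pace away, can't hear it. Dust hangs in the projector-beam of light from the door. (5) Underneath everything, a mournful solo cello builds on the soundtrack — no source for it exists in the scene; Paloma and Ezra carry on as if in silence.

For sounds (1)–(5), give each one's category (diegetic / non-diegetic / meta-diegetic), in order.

meta-diegetic, non-diegetic, meta-diegetic, meta-diegetic, non-diegetic

Sound (1): subjective to Paloma: the gym is silent and Ezra hears nothing, so meta-diegetic.
(2) is non-diegetic: the narrator exists outside the story world, addressing only the audience.
(3) it's Paloma's unspoken thought, heard only by the audience via her subjectivity → meta-diegetic.
(4) is meta-diegetic: point-of-audition from inside Paloma's body; not a sound in the room.
Sound (5): nothing in the gym produces it and the characters don't hear it — pure soundtrack, so non-diegetic.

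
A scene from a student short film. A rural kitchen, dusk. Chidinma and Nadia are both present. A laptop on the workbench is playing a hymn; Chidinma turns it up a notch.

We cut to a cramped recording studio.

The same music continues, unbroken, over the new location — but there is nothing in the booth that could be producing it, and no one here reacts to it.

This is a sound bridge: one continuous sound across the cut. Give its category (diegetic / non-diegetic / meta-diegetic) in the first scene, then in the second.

Scene one: a laptop is an on-screen source and Chidinma reacts to it → diegetic.
Scene two: there is no source in the booth and no one hears it — it's now underscore → non-diegetic.

diegetic, non-diegetic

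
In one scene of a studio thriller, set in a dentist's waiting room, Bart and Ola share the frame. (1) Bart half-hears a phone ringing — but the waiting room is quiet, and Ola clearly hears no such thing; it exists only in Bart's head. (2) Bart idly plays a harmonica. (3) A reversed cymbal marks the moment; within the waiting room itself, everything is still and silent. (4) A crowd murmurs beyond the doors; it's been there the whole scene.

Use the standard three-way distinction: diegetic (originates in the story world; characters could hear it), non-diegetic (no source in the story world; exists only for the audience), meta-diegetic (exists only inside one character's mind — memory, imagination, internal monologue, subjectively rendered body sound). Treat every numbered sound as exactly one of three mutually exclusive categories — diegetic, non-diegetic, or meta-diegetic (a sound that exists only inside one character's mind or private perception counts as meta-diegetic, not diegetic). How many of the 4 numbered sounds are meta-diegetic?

1

(1) subjective to Bart: the waiting room is silent and Ola hears nothing → meta-diegetic.
Sound (2): the instrument and the performer are both in the scene, so diegetic.
(3) is non-diegetic: it's a sound-design accent with no in-world source; no one in the scene can hear it.
(4) is diegetic: ambient/room sound belonging to the story's physical space.
So 1 of the 4 is meta-diegetic: (1).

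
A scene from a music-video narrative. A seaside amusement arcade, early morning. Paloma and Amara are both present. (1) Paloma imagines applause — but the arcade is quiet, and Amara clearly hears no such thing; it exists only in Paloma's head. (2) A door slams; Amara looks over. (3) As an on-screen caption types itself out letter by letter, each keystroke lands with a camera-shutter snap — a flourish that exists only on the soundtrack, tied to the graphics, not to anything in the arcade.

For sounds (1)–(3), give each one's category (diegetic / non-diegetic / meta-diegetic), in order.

Sound (1): Paloma alone 'hears' it — an imagined sound, not present in the space, so meta-diegetic.
(2) the sound comes from a door physically present in the location → diegetic.
Sound (3): the caption isn't part of the story world, so neither is the sound tied to it, so non-diegetic.

meta-diegetic, diegetic, non-diegetic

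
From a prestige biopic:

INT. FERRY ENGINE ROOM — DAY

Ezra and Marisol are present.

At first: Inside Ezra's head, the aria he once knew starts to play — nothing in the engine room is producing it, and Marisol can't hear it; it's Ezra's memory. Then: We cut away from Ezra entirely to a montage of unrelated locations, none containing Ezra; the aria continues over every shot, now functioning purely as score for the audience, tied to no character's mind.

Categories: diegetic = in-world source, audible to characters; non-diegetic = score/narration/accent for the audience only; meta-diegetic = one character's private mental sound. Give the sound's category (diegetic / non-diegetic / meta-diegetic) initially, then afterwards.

Initially: the music lives inside Ezra's mind alone; Marisol can't hear it → meta-diegetic.
Afterwards: once it plays over shots Ezra isn't in, detached from any character's subjectivity, it's conventional underscore → non-diegetic.

meta-diegetic, non-diegetic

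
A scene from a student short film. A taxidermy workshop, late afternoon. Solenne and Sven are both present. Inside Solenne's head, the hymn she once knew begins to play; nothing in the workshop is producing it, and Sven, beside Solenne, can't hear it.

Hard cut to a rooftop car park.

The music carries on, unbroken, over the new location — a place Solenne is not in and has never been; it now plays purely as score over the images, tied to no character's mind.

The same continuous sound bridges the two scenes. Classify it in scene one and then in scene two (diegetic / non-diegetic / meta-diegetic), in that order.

meta-diegetic, non-diegetic

Scene one: the music exists only inside Solenne's mind; Sven can't hear it → meta-diegetic.
Scene two: it's detached from Solenne entirely and plays over unrelated images with no in-world source — conventional underscore → non-diegetic.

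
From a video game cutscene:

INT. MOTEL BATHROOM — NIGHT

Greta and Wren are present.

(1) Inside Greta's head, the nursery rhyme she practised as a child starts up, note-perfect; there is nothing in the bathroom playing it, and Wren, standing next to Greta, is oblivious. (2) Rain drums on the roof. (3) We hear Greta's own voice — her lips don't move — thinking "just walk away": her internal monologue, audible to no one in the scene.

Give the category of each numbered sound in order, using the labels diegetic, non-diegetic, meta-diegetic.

(1) the music is a memory playing inside Greta's mind alone; no real-world source, Wren can't hear it → meta-diegetic.
(2) rain is part of the location's real environment → diegetic.
(3) is meta-diegetic: internal monologue — inside Greta's mind, not spoken into the scene.

meta-diegetic, diegetic, meta-diegetic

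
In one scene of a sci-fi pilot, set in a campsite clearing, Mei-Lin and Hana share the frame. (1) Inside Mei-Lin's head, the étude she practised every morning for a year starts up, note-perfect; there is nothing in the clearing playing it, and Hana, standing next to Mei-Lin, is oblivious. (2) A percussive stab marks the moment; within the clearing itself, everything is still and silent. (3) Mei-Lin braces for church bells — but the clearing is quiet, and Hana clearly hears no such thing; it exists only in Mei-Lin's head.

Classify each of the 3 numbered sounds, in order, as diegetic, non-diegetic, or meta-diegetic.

Sound (1): it lives in Mei-Lin's subjectivity, not in the clearing, so meta-diegetic.
(2) an editorial stinger — it belongs to the cut, not the story world → non-diegetic.
(3) is meta-diegetic: the sound is imagined by Mei-Lin; nothing in the story world is producing it and Hana can't hear it.

meta-diegetic, non-diegetic, meta-diegetic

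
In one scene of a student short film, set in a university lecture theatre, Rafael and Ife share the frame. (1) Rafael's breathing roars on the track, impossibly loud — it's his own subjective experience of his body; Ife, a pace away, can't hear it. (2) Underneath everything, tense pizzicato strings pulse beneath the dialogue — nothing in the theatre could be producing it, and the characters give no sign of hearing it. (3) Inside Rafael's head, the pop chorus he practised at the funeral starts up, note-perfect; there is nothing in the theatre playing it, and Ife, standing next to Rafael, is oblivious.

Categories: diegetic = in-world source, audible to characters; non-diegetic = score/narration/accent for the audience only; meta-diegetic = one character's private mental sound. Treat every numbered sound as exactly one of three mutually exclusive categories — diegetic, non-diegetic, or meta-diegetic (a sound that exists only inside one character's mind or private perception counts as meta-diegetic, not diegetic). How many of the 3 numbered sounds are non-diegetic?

1

(1) is meta-diegetic: it's Rafael's internal bodily sensation rendered as sound; only Rafael 'hears' it.
Sound (2): it has no source in the story world and no character can hear it — it's underscore, so non-diegetic.
(3) is meta-diegetic: remembered music, private to Rafael — Ife is oblivious because it isn't in the room.
Non-diegetic: (2) — that's 1.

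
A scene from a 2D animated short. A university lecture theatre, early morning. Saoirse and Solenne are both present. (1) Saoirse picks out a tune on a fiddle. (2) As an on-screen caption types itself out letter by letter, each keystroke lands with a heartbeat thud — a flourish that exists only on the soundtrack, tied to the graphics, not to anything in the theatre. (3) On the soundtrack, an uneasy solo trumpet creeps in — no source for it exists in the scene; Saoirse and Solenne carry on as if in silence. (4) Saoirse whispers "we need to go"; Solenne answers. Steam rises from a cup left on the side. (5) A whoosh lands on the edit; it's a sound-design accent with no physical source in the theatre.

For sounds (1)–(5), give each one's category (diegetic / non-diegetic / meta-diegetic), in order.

diegetic, non-diegetic, non-diegetic, diegetic, non-diegetic

Sound (1): Saoirse is producing the music live, in the story world, so diegetic.
(2) is non-diegetic: sound married to a title/caption — outside the diegesis by definition.
(3) score with no on-screen or off-screen source; it exists for the audience alone → non-diegetic.
Sound (4): on-screen dialogue — Saoirse speaks and Solenne is there to hear, so diegetic.
(5) nothing in the scene produces it; it's an accent added for the audience → non-diegetic.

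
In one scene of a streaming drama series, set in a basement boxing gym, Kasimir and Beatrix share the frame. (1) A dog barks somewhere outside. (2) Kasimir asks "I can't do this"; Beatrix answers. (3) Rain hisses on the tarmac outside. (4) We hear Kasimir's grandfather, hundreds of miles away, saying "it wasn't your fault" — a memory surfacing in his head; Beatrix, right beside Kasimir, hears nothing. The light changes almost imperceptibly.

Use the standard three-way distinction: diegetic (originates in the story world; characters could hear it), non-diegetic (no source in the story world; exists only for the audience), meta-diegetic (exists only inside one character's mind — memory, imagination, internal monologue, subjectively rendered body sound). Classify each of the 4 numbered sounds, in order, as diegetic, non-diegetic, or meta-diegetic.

(1) is diegetic: an in-world source (a dog); characters could hear it.
(2) is diegetic: Kasimir is a character speaking aloud in the scene.
Sound (3): it's the actual ambient sound of the location, so diegetic.
Sound (4): a remembered line, private to Kasimir — not present in the room, not audible to Beatrix, so meta-diegetic.

diegetic, diegetic, diegetic, meta-diegetic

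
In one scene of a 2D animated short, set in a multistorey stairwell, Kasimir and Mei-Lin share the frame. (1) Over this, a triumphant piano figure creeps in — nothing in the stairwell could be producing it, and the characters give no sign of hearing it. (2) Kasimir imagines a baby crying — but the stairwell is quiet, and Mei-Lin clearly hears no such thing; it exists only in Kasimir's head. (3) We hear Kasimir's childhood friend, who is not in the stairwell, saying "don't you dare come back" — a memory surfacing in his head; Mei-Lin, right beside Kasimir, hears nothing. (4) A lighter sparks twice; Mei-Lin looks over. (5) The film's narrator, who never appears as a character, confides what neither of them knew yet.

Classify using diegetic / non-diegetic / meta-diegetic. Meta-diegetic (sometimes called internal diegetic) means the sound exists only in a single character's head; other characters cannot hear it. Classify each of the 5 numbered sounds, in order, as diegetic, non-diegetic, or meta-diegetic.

non-diegetic, meta-diegetic, meta-diegetic, diegetic, non-diegetic

(1) is non-diegetic: it has no source in the story world and no character can hear it — it's underscore.
(2) is meta-diegetic: subjective to Kasimir: the stairwell is silent and Mei-Lin hears nothing.
Sound (3): it's Kasimir's recollection rendered as sound; the other character can't hear it, so meta-diegetic.
Sound (4): the sound comes from a lighter physically present in the location, so diegetic.
(5) commentary laid over the scene from outside the fiction → non-diegetic.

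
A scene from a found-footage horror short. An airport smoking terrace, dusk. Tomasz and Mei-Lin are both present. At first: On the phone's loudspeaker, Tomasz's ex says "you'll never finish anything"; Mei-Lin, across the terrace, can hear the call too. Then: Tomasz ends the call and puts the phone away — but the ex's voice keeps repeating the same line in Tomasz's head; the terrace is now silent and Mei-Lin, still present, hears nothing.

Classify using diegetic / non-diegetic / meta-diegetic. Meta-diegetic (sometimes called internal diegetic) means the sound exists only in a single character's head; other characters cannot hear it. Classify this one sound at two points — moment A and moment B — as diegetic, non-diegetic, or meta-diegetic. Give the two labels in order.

diegetic, meta-diegetic

Moment A: the loudspeaker is an in-world source; both Tomasz and Mei-Lin hear the call → diegetic.
Moment B: with the phone off, the voice continues only as Tomasz's private mental replay — Mei-Lin can't hear it → meta-diegetic.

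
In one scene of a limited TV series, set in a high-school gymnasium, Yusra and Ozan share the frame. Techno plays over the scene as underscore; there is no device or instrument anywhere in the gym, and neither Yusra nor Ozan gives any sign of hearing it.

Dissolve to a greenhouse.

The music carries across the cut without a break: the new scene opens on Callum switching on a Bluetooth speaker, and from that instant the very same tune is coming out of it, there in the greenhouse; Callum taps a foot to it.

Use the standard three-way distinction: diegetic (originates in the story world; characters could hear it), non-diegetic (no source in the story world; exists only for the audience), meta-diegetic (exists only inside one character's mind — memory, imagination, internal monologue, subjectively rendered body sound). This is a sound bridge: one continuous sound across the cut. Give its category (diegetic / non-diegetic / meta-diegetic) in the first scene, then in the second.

Scene one: there's no in-world source anywhere and no character hears it — underscore for the audience only → non-diegetic.
Scene two: once Callum turns on a Bluetooth speaker, the music has a real source in the story world and Callum reacts to it → diegetic.

non-diegetic, diegetic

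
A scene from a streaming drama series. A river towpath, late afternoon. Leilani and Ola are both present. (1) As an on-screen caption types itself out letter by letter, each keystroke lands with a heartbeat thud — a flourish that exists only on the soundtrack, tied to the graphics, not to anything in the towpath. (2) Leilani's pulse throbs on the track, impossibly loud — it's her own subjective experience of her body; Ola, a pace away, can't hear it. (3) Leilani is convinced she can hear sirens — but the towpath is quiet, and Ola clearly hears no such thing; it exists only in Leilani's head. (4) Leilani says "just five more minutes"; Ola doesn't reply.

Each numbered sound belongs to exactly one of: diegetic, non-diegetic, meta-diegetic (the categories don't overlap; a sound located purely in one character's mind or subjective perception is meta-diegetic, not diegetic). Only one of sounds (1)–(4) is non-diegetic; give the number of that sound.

1

(1) sound married to a title/caption — outside the diegesis by definition → non-diegetic.
(2) point-of-audition from inside Leilani's body; not a sound in the room → meta-diegetic.
(3) subjective to Leilani: the towpath is silent and Ola hears nothing → meta-diegetic.
(4) Leilani is a character speaking aloud in the scene → diegetic.
Only (1) is non-diegetic.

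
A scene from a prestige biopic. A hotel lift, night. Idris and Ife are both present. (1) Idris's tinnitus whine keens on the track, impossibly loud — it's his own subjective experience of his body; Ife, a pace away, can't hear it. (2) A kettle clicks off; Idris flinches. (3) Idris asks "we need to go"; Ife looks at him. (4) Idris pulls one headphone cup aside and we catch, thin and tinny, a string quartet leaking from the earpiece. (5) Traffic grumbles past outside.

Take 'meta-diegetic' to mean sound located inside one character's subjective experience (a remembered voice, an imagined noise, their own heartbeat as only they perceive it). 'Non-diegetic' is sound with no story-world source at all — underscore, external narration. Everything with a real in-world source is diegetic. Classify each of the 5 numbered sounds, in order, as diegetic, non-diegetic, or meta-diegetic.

meta-diegetic, diegetic, diegetic, diegetic, diegetic

Sound (1): it's Idris's internal bodily sensation rendered as sound; only Idris 'hears' it, so meta-diegetic.
Sound (2): the sound comes from a kettle physically present in the location, so diegetic.
(3) is diegetic: Idris is a character speaking aloud in the scene.
Sound (4): the earpiece is a real device on Idris's head — source music, so diegetic.
(5) ambient/room sound belonging to the story's physical space → diegetic.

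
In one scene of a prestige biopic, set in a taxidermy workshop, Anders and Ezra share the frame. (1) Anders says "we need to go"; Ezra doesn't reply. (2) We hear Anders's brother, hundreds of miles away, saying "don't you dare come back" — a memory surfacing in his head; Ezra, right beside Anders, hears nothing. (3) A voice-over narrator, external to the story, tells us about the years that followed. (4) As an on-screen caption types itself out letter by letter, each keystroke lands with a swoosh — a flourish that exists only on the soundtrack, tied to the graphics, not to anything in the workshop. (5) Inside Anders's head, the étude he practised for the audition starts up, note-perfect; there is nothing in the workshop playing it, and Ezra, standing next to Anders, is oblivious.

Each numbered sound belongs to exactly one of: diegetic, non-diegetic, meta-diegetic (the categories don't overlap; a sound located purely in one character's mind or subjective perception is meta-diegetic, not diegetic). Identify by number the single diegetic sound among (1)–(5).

(1) Anders is a character speaking aloud in the scene → diegetic.
Sound (2): it's Anders's recollection rendered as sound; the other character can't hear it, so meta-diegetic.
(3) commentary laid over the scene from outside the fiction → non-diegetic.
(4) it accompanies on-screen graphics, not anything inside the story world → non-diegetic.
(5) is meta-diegetic: it lives in Anders's subjectivity, not in the workshop.
Only (1) is diegetic.

1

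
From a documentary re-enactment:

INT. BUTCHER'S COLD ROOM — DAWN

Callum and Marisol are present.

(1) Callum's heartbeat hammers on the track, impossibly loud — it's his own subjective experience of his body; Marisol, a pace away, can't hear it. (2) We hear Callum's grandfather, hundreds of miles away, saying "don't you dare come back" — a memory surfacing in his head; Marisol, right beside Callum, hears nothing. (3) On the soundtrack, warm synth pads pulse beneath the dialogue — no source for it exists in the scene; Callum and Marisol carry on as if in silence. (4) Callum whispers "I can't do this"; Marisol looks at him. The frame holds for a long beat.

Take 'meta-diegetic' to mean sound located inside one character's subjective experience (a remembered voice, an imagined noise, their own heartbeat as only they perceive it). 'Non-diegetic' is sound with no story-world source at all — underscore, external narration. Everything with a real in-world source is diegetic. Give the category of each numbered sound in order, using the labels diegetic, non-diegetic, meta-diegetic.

meta-diegetic, meta-diegetic, non-diegetic, diegetic

(1) is meta-diegetic: a subjective body sound — Callum's private perception, inaudible to Marisol.
(2) a remembered line, private to Callum — not present in the room, not audible to Marisol → meta-diegetic.
Sound (3): it has no source in the story world and no character can hear it — it's underscore, so non-diegetic.
(4) on-screen dialogue — Callum speaks and Marisol is there to hear → diegetic.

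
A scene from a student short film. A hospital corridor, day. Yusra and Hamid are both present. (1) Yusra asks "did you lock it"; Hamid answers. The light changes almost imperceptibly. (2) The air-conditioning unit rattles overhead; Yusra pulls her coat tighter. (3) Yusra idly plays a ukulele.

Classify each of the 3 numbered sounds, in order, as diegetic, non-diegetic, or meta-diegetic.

(1) is diegetic: spoken by a character present in the story world.
Sound (2): it's the actual ambient sound of the location, so diegetic.
Sound (3): Yusra is producing the music live, in the story world, so diegetic.

diegetic, diegetic, diegetic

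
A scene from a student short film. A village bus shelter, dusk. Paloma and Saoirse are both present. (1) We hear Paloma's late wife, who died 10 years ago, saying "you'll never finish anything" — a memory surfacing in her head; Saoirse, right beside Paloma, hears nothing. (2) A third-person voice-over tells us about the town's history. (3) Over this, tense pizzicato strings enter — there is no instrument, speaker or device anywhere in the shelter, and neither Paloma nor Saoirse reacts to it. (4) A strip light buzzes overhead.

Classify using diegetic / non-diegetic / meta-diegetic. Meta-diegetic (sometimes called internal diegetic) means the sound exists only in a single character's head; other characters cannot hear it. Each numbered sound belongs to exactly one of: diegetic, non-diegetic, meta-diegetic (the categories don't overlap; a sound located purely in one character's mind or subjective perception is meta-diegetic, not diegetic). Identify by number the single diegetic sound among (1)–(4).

4

(1) is meta-diegetic: it's Paloma's recollection rendered as sound; the other character can't hear it.
Sound (2): the narrator exists outside the story world, addressing only the audience, so non-diegetic.
(3) is non-diegetic: score with no on-screen or off-screen source; it exists for the audience alone.
Sound (4): ambient/room sound belonging to the story's physical space, so diegetic.
Only (4) is diegetic.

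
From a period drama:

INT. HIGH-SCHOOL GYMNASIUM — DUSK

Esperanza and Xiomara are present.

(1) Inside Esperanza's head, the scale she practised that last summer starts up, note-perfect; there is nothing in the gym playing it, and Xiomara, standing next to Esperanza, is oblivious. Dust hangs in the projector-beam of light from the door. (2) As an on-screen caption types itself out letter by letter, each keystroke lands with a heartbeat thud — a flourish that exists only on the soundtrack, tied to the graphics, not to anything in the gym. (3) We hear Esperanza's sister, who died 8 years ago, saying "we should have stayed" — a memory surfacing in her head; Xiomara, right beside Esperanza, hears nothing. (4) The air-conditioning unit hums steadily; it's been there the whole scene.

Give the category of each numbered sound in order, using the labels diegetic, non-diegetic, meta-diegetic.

meta-diegetic, non-diegetic, meta-diegetic, diegetic

Sound (1): remembered music, private to Esperanza — Xiomara is oblivious because it isn't in the room, so meta-diegetic.
Sound (2): sound married to a title/caption — outside the diegesis by definition, so non-diegetic.
(3) the voice is a memory playing only inside Esperanza's mind; Xiomara can't hear it → meta-diegetic.
(4) is diegetic: the air-conditioning unit is part of the location's real environment.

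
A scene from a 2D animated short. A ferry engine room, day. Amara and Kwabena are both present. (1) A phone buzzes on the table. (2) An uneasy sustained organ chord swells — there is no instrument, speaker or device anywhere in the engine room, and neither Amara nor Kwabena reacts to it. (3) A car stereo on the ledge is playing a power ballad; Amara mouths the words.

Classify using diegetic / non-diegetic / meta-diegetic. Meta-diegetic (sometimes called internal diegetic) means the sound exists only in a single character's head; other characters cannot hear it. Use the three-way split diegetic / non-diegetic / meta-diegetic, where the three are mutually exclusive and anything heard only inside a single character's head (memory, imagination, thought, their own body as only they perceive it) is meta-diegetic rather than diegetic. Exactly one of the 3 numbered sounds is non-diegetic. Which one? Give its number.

(1) an in-world source (a phone); characters could hear it → diegetic.
(2) score with no on-screen or off-screen source; it exists for the audience alone → non-diegetic.
Sound (3): a car stereo is a physical source in the scene and Amara reacts to it, so diegetic.
Only (2) is non-diegetic.

2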